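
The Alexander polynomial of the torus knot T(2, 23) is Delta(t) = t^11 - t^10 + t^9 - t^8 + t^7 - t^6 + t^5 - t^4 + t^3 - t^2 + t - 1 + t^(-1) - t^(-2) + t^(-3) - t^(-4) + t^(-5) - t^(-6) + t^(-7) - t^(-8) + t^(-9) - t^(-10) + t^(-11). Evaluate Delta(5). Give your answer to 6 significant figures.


Substituting t = 5 into Delta(t) = t^11 - t^10 + t^9 - t^8 + t^7 - t^6 + t^5 - t^4 + t^3 - t^2 + t - 1 + t^(-1) - t^(-2) + t^(-3) - t^(-4) + t^(-5) - t^(-6) + t^(-7) - t^(-8) + t^(-9) - t^(-10) + t^(-11):
Term values: (48828125) + (-9765625) + (1953125) + (-390625) + (78125) + (-15625) + (3125) + (-625) + (125) + (-25) + (5) + (-1) + (0.2) + (-0.04) + (0.008) + (-0.0016) + (0.00032) + (-6.4e-05) + (1.28e-05) + (-2.56e-06) + (5.12e-07) + (-1.024e-07) + (2.048e-08)
Sum = 40690104.17
Rounded to 6 significant figures: 4.06901e+07

4.06901e+07


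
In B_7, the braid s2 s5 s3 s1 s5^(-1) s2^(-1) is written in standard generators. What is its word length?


The word length counts the number of generators (including inverses).
Listing each generator: s2, s5, s3, s1, s5^(-1), s2^(-1)
There are 6 generators in this braid word.

6


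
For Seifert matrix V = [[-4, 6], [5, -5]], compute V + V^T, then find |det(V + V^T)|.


Step 1: Form V + V^T where V = [[-4, 6], [5, -5]]
  V^T = [[-4, 5], [6, -5]]
  V + V^T = [[-8, 11], [11, -10]]
Step 2: det(V + V^T) = (-8)*(-10) - 11*11
  = 80 - 121 = -41
Step 3: Knot determinant = |det(V + V^T)| = |-41| = 41

41


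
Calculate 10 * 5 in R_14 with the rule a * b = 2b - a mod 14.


10 * 5 = 2*5 - 10 mod 14
= 10 - 10 mod 14
= 0 mod 14 = 0

0


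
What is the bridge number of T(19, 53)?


The bridge number of T(p,q) is min(p,q).
min(19, 53) = 19

19


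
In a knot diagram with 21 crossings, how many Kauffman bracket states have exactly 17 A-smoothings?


We choose which 17 of 21 crossings get A-smoothings.
C(21, 17) = 21! / (17! * 4!)
= 5985

5985


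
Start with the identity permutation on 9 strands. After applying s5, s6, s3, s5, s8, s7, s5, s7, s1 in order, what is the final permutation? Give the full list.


Starting with identity [1, 2, 3, 4, 5, 6, 7, 8, 9].
Apply generators in sequence:
  After s5: [1, 2, 3, 4, 6, 5, 7, 8, 9]
  After s6: [1, 2, 3, 4, 6, 7, 5, 8, 9]
  After s3: [1, 2, 4, 3, 6, 7, 5, 8, 9]
  After s5: [1, 2, 4, 3, 7, 6, 5, 8, 9]
  After s8: [1, 2, 4, 3, 7, 6, 5, 9, 8]
  After s7: [1, 2, 4, 3, 7, 6, 9, 5, 8]
  After s5: [1, 2, 4, 3, 6, 7, 9, 5, 8]
  After s7: [1, 2, 4, 3, 6, 7, 5, 9, 8]
  After s1: [2, 1, 4, 3, 6, 7, 5, 9, 8]
Final permutation: [2, 1, 4, 3, 6, 7, 5, 9, 8]

[2, 1, 4, 3, 6, 7, 5, 9, 8]


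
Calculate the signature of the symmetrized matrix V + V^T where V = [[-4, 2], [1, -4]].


Step 1: V + V^T = [[-8, 3], [3, -8]]
Step 2: trace = -16, det = 55
Step 3: Discriminant = (-16)^2 - 4*55 = 36
Step 4: Eigenvalues: -5, -11
Step 5: Signature = (# positive eigenvalues) - (# negative eigenvalues) = -2

-2


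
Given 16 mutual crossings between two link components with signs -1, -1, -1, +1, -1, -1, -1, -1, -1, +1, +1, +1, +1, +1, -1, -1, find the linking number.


Step 1: Count positive crossings: 6
Step 2: Count negative crossings: 10
Step 3: Sum of signs = 6 - 10 = -4
Step 4: Linking number = sum/2 = -4/2 = -2

-2


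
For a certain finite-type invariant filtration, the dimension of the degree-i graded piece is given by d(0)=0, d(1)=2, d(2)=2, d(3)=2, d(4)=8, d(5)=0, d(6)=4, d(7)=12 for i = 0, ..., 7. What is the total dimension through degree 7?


Total dimension = d(0) + d(1) + ... + d(7)
= 0 + 2 + 2 + 2 + 8 + 0 + 4 + 12
= 30

30


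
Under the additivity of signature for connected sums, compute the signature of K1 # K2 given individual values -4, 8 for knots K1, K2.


The signature is additive under connected sum.
signature(K1 # K2) = (-4) + (8)
= 4

4


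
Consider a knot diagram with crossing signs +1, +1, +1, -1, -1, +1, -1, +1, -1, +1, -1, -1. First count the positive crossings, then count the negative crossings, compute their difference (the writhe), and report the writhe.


Step 1: Count positive crossings (+1).
Positive crossings: 6
Step 2: Count negative crossings (-1).
Negative crossings: 6
Step 3: Writhe = (positive) - (negative)
w = 6 - 6 = 0
Step 4: |w| = 0, and w is zero

0


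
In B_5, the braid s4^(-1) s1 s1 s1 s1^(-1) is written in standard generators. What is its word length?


The word length counts the number of generators (including inverses).
Listing each generator: s4^(-1), s1, s1, s1, s1^(-1)
There are 5 generators in this braid word.

5


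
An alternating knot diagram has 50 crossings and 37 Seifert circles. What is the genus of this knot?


For alternating knots, g = (c - s + 1)/2.
= (50 - 37 + 1)/2
= 14/2 = 7

7


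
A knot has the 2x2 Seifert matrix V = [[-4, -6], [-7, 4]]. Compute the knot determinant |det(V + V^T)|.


Step 1: Form V + V^T where V = [[-4, -6], [-7, 4]]
  V^T = [[-4, -7], [-6, 4]]
  V + V^T = [[-8, -13], [-13, 8]]
Step 2: det(V + V^T) = (-8)*8 - (-13)*(-13)
  = -64 - 169 = -233
Step 3: Knot determinant = |det(V + V^T)| = |-233| = 233

233


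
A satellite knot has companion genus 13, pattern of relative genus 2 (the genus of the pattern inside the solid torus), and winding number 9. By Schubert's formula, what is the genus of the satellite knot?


Schubert: g(satellite) = g_rel(pattern) + |winding| * g(companion),
where g_rel(pattern) is the genus of the pattern relative to the solid torus.
= 2 + 9 * 13
= 2 + 117 = 119

119


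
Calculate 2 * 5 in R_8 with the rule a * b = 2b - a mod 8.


2 * 5 = 2*5 - 2 mod 8
= 10 - 2 mod 8
= 8 mod 8 = 0

0


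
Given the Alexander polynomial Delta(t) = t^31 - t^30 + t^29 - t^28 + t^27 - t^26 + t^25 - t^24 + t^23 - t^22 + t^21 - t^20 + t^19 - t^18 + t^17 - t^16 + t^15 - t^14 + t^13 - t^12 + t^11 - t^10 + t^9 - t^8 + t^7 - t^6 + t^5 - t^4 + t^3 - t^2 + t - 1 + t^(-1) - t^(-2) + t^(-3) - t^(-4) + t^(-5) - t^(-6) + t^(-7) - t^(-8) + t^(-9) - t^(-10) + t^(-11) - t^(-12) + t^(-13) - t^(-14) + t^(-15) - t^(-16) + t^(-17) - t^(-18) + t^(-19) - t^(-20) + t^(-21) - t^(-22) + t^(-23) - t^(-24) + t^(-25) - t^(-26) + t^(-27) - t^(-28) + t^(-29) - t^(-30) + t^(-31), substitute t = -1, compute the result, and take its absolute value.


Step 1: The polynomial has 63 terms with alternating signs, exponents from 31 down to -31.
Step 2: Substitute t = -1. The i-th term has coefficient (-1)^i and exponent (m-i),
  so its value is (-1)^i * (-1)^(m-i) = (-1)^m = -1 for every i.
Step 3: All 63 terms equal -1, so Delta(-1) = 63 * (-1) = -63
Step 4: |Delta(-1)| = 63

63


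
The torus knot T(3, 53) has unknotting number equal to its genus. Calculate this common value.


For a torus knot T(p,q), both the unknotting number and genus equal (p-1)(q-1)/2.
= (3-1)(53-1)/2
= 2*52/2
= 104/2 = 52

52


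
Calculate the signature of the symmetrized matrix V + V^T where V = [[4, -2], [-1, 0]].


Step 1: V + V^T = [[8, -3], [-3, 0]]
Step 2: trace = 8, det = -9
Step 3: Discriminant = 8^2 - 4*(-9) = 100
Step 4: Eigenvalues: 9, -1
Step 5: Signature = (# positive eigenvalues) - (# negative eigenvalues) = 0

0


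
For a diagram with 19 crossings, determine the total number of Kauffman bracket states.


Each crossing contributes 2 choices (A-smoothing or B-smoothing).
Total states = 2^19 = 524288

524288


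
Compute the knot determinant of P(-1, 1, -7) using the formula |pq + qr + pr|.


Step 1: Compute pq + qr + pr.
pq = (-1)*1 = -1
qr = 1*(-7) = -7
pr = (-1)*(-7) = 7
pq + qr + pr = -1 + (-7) + 7 = -1
Step 2: Take absolute value.
det(P(-1,1,-7)) = |-1| = 1

1


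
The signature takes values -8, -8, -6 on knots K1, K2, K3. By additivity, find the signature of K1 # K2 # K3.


The signature is additive under connected sum.
signature(K1 # K2 # K3) = (-8) + (-8) + (-6)
= -22

-22


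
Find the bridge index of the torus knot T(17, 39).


The bridge number of T(p,q) is min(p,q).
min(17, 39) = 17

17


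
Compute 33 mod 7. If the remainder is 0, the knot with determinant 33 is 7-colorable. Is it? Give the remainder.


Step 1: A knot is p-colorable if and only if p divides its determinant.
Step 2: Compute 33 mod 7.
33 = 4 * 7 + 5
Step 3: 33 mod 7 = 5
Step 4: The knot is 7-colorable: no

5


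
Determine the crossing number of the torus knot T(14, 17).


For a torus knot T(p, q) with gcd(p,q)=1,
the crossing number is min(p*(q-1), q*(p-1)).
p*(q-1) = 14*16 = 224
q*(p-1) = 17*13 = 221
min(224, 221) = 221

221


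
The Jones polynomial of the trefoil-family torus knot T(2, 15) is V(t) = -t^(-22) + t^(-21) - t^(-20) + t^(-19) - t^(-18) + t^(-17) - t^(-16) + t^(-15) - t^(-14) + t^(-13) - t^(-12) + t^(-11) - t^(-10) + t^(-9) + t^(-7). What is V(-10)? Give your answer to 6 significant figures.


Substituting t = -10 into V(t) = -t^(-22) + t^(-21) - t^(-20) + t^(-19) - t^(-18) + t^(-17) - t^(-16) + t^(-15) - t^(-14) + t^(-13) - t^(-12) + t^(-11) - t^(-10) + t^(-9) + t^(-7):
  (-)t^(-22) = -1e-22
  (+)t^(-21) = -1e-21
  (-)t^(-20) = -1e-20
  (+)t^(-19) = -1e-19
  (-)t^(-18) = -1e-18
  (+)t^(-17) = -1e-17
  (-)t^(-16) = -1e-16
  (+)t^(-15) = -1e-15
  (-)t^(-14) = -1e-14
  (+)t^(-13) = -1e-13
  (-)t^(-12) = -1e-12
  (+)t^(-11) = -1e-11
  (-)t^(-10) = -1e-10
  (+)t^(-9) = -1e-09
  (+)t^(-7) = -1e-07
Sum = (-1e-22) + (-1e-21) + (-1e-20) + (-1e-19) + (-1e-18) + (-1e-17) + (-1e-16) + (-1e-15) + (-1e-14) + (-1e-13) + (-1e-12) + (-1e-11) + (-1e-10) + (-1e-09) + (-1e-07)
= -1.011111111e-07
Rounded to 6 significant figures: -1.01111e-07

-1.01111e-07


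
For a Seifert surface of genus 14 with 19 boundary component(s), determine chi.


chi = 2 - 2g - b
= 2 - 2*14 - 19
= 2 - 28 - 19 = -45

-45


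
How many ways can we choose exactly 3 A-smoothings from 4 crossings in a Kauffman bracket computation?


We choose which 3 of 4 crossings get A-smoothings.
C(4, 3) = 4! / (3! * 1!)
= 4

4


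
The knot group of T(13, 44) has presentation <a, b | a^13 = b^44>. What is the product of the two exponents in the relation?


The relation is a^13 = b^44.
Product of exponents = 13 * 44
= 572

572


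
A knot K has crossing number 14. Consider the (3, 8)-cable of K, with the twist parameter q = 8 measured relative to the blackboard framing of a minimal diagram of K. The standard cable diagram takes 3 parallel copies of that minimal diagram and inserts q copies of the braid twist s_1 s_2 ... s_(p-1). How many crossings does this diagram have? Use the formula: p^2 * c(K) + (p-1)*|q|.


Step 1: Each of the c(K) crossings of the companion diagram becomes p*p = p^2 crossings among the p parallel strands, and each of the |q| twists s_1 s_2 ... s_(p-1) adds (p-1) crossings.
  Crossings = p^2 * c(K) + (p-1)*|q|
Step 2: = 3^2 * 14 + (3-1)*8
Step 3: = 9*14 + 2*8
Step 4: = 126 + 16 = 142

142


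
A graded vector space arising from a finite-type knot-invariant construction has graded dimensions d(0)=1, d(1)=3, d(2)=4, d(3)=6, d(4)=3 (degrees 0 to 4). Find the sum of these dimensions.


Total dimension = d(0) + d(1) + ... + d(4)
= 1 + 3 + 4 + 6 + 3
= 17

17


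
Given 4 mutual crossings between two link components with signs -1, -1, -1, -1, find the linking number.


Step 1: Count positive crossings: 0
Step 2: Count negative crossings: 4
Step 3: Sum of signs = 0 - 4 = -4
Step 4: Linking number = sum/2 = -4/2 = -2

-2


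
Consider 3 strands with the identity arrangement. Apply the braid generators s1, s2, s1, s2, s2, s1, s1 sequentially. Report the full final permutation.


Starting with identity [1, 2, 3].
Apply generators in sequence:
  After s1: [2, 1, 3]
  After s2: [2, 3, 1]
  After s1: [3, 2, 1]
  After s2: [3, 1, 2]
  After s2: [3, 2, 1]
  After s1: [2, 3, 1]
  After s1: [3, 2, 1]
Final permutation: [3, 2, 1]

[3, 2, 1]


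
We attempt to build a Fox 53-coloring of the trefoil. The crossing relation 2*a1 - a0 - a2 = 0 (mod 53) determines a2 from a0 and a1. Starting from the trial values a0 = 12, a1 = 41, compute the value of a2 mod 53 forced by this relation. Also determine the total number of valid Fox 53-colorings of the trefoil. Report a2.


Step 1: Apply the given crossing relation 2*a1 - a0 - a2 = 0 (mod 53).
  a2 = 2*a1 - a0 mod 53
  a2 = 2*41 - 12 mod 53
  a2 = 82 - 12 mod 53
  a2 = 70 mod 53 = 17
Step 2: The trefoil has determinant 3.
  Number of Fox p-colorings (p prime) is p^2 if p = 3, else p.
  Since 53 does not divide 3, only trivial (constant) colorings exist.
  (So the trial a0 = 12, a1 = 41 with a0 != a1 does NOT extend to a valid coloring of the whole trefoil: the other two crossing relations require 3*(a1 - a0) = 0 (mod 53), which fails.)
  Total colorings = 53
Step 3: a2 = 17, total Fox 53-colorings = 53

17


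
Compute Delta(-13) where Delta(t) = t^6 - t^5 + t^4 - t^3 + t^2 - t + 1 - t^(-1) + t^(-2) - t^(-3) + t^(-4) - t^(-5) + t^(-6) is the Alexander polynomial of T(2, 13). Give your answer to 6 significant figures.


Substituting t = -13 into Delta(t) = t^6 - t^5 + t^4 - t^3 + t^2 - t + 1 - t^(-1) + t^(-2) - t^(-3) + t^(-4) - t^(-5) + t^(-6):
Term values: (4826809) + (371293) + (28561) + (2197) + (169) + (13) + (1) + (0.0769231) + (0.00591716) + (0.000455166) + (3.50128e-05) + (2.69329e-06) + (2.07176e-07)
Sum = 5229043.083
Rounded to 6 significant figures: 5.22904e+06

5.22904e+06


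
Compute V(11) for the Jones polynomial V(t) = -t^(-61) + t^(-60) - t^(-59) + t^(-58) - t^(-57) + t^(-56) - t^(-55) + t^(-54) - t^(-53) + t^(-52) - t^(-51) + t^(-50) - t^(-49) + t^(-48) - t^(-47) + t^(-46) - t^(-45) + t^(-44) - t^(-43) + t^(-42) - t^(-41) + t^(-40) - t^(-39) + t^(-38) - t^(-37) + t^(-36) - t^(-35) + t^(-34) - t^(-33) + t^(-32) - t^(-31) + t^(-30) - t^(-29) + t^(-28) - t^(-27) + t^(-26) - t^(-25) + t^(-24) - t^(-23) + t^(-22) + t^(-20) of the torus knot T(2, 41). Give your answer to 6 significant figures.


Substituting t = 11 into V(t) = -t^(-61) + t^(-60) - t^(-59) + t^(-58) - t^(-57) + t^(-56) - t^(-55) + t^(-54) - t^(-53) + t^(-52) - t^(-51) + t^(-50) - t^(-49) + t^(-48) - t^(-47) + t^(-46) - t^(-45) + t^(-44) - t^(-43) + t^(-42) - t^(-41) + t^(-40) - t^(-39) + t^(-38) - t^(-37) + t^(-36) - t^(-35) + t^(-34) - t^(-33) + t^(-32) - t^(-31) + t^(-30) - t^(-29) + t^(-28) - t^(-27) + t^(-26) - t^(-25) + t^(-24) - t^(-23) + t^(-22) + t^(-20):
  (-)t^(-61) = -2.9857e-64
  (+)t^(-60) = 3.28427e-63
  (-)t^(-59) = -3.6127e-62
  (+)t^(-58) = 3.97397e-61
  (-)t^(-57) = -4.37136e-60
  (+)t^(-56) = 4.8085e-59
  (-)t^(-55) = -5.28935e-58
  (+)t^(-54) = 5.81829e-57
  (-)t^(-53) = -6.40011e-56
  (+)t^(-52) = 7.04013e-55
  (-)t^(-51) = -7.74414e-54
  (+)t^(-50) = 8.51855e-53
  (-)t^(-49) = -9.37041e-52
  (+)t^(-48) = 1.03074e-50
  (-)t^(-47) = -1.13382e-49
  (+)t^(-46) = 1.2472e-48
  (-)t^(-45) = -1.37192e-47
  (+)t^(-44) = 1.50911e-46
  (-)t^(-43) = -1.66002e-45
  (+)t^(-42) = 1.82603e-44
  (-)t^(-41) = -2.00863e-43
  (+)t^(-40) = 2.20949e-42
  (-)t^(-39) = -2.43044e-41
  (+)t^(-38) = 2.67349e-40
  (-)t^(-37) = -2.94083e-39
  (+)t^(-36) = 3.23492e-38
  (-)t^(-35) = -3.55841e-37
  (+)t^(-34) = 3.91425e-36
  (-)t^(-33) = -4.30568e-35
  (+)t^(-32) = 4.73624e-34
  (-)t^(-31) = -5.20987e-33
  (+)t^(-30) = 5.73086e-32
  (-)t^(-29) = -6.30394e-31
  (+)t^(-28) = 6.93433e-30
  (-)t^(-27) = -7.62777e-29
  (+)t^(-26) = 8.39055e-28
  (-)t^(-25) = -9.2296e-27
  (+)t^(-24) = 1.01526e-25
  (-)t^(-23) = -1.11678e-24
  (+)t^(-22) = 1.22846e-23
  (+)t^(-20) = 1.48644e-21
Sum = (-2.9857e-64) + (3.28427e-63) + (-3.6127e-62) + (3.97397e-61) + (-4.37136e-60) + (4.8085e-59) + (-5.28935e-58) + (5.81829e-57) + (-6.40011e-56) + (7.04013e-55) + (-7.74414e-54) + (8.51855e-53) + (-9.37041e-52) + (1.03074e-50) + (-1.13382e-49) + (1.2472e-48) + (-1.37192e-47) + (1.50911e-46) + (-1.66002e-45) + (1.82603e-44) + (-2.00863e-43) + (2.20949e-42) + (-2.43044e-41) + (2.67349e-40) + (-2.94083e-39) + (3.23492e-38) + (-3.55841e-37) + (3.91425e-36) + (-4.30568e-35) + (4.73624e-34) + (-5.20987e-33) + (5.73086e-32) + (-6.30394e-31) + (6.93433e-30) + (-7.62777e-29) + (8.39055e-28) + (-9.2296e-27) + (1.01526e-25) + (-1.11678e-24) + (1.22846e-23) + (1.48644e-21)
= 1.497697161e-21
Rounded to 6 significant figures: 1.4977e-21

1.4977e-21


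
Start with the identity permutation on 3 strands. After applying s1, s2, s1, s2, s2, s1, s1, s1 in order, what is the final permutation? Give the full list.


Starting with identity [1, 2, 3].
Apply generators in sequence:
  After s1: [2, 1, 3]
  After s2: [2, 3, 1]
  After s1: [3, 2, 1]
  After s2: [3, 1, 2]
  After s2: [3, 2, 1]
  After s1: [2, 3, 1]
  After s1: [3, 2, 1]
  After s1: [2, 3, 1]
Final permutation: [2, 3, 1]

[2, 3, 1]


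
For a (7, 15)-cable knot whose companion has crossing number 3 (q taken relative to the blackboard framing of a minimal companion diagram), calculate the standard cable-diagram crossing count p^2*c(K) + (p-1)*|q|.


Step 1: Each of the c(K) crossings of the companion diagram becomes p*p = p^2 crossings among the p parallel strands, and each of the |q| twists s_1 s_2 ... s_(p-1) adds (p-1) crossings.
  Crossings = p^2 * c(K) + (p-1)*|q|
Step 2: = 7^2 * 3 + (7-1)*15
Step 3: = 49*3 + 6*15
Step 4: = 147 + 90 = 237

237


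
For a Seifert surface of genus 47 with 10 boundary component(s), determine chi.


chi = 2 - 2g - b
= 2 - 2*47 - 10
= 2 - 94 - 10 = -102

-102


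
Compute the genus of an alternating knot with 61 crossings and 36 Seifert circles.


For alternating knots, g = (c - s + 1)/2.
= (61 - 36 + 1)/2
= 26/2 = 13

13


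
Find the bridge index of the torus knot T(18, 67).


The bridge number of T(p,q) is min(p,q).
min(18, 67) = 18

18


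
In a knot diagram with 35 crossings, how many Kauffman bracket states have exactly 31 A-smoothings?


We choose which 31 of 35 crossings get A-smoothings.
C(35, 31) = 35! / (31! * 4!)
= 52360

52360


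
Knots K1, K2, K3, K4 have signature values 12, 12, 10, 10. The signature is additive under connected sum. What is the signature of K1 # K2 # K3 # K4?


The signature is additive under connected sum.
signature(K1 # K2 # K3 # K4) = (12) + (12) + (10) + (10)
= 44

44


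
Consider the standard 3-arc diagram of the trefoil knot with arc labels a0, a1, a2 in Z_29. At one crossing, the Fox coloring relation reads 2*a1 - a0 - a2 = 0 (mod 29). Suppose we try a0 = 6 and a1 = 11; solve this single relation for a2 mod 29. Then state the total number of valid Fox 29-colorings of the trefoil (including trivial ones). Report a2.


Step 1: Apply the given crossing relation 2*a1 - a0 - a2 = 0 (mod 29).
  a2 = 2*a1 - a0 mod 29
  a2 = 2*11 - 6 mod 29
  a2 = 22 - 6 mod 29
  a2 = 16 mod 29 = 16
Step 2: The trefoil has determinant 3.
  Number of Fox p-colorings (p prime) is p^2 if p = 3, else p.
  Since 29 does not divide 3, only trivial (constant) colorings exist.
  (So the trial a0 = 6, a1 = 11 with a0 != a1 does NOT extend to a valid coloring of the whole trefoil: the other two crossing relations require 3*(a1 - a0) = 0 (mod 29), which fails.)
  Total colorings = 29
Step 3: a2 = 16, total Fox 29-colorings = 29

16


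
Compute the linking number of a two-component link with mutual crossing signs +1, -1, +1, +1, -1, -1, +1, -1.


Step 1: Count positive crossings: 4
Step 2: Count negative crossings: 4
Step 3: Sum of signs = 4 - 4 = 0
Step 4: Linking number = sum/2 = 0/2 = 0

0


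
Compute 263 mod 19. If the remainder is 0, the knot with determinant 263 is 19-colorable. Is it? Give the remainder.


Step 1: A knot is p-colorable if and only if p divides its determinant.
Step 2: Compute 263 mod 19.
263 = 13 * 19 + 16
Step 3: 263 mod 19 = 16
Step 4: The knot is 19-colorable: no

16


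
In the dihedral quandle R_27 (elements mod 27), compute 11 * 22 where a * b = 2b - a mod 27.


11 * 22 = 2*22 - 11 mod 27
= 44 - 11 mod 27
= 33 mod 27 = 6

6


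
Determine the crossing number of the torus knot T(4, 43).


For a torus knot T(p, q) with gcd(p,q)=1,
the crossing number is min(p*(q-1), q*(p-1)).
p*(q-1) = 4*42 = 168
q*(p-1) = 43*3 = 129
min(168, 129) = 129

129


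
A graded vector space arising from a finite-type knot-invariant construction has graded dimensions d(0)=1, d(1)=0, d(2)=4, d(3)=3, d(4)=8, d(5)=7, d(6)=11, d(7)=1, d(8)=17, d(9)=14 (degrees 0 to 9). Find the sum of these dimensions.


Total dimension = d(0) + d(1) + ... + d(9)
= 1 + 0 + 4 + 3 + 8 + 7 + 11 + 1 + 17 + 14
= 66

66


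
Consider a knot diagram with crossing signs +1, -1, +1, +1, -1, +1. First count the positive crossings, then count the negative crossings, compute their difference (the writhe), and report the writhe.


Step 1: Count positive crossings (+1).
Positive crossings: 4
Step 2: Count negative crossings (-1).
Negative crossings: 2
Step 3: Writhe = (positive) - (negative)
w = 4 - 2 = 2
Step 4: |w| = 2, and w is positive

2


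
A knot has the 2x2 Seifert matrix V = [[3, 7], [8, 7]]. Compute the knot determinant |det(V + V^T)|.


Step 1: Form V + V^T where V = [[3, 7], [8, 7]]
  V^T = [[3, 8], [7, 7]]
  V + V^T = [[6, 15], [15, 14]]
Step 2: det(V + V^T) = 6*14 - 15*15
  = 84 - 225 = -141
Step 3: Knot determinant = |det(V + V^T)| = |-141| = 141

141


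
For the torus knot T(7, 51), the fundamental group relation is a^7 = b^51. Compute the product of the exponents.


The relation is a^7 = b^51.
Product of exponents = 7 * 51
= 357

357


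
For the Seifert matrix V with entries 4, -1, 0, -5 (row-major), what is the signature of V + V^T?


Step 1: V + V^T = [[8, -1], [-1, -10]]
Step 2: trace = -2, det = -81
Step 3: Discriminant = (-2)^2 - 4*(-81) = 328
Step 4: Eigenvalues: 8.05539, -10.0554
Step 5: Signature = (# positive eigenvalues) - (# negative eigenvalues) = 0

0


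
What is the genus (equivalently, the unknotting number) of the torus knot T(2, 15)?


For a torus knot T(p,q), both the unknotting number and genus equal (p-1)(q-1)/2.
= (2-1)(15-1)/2
= 1*14/2
= 14/2 = 7

7


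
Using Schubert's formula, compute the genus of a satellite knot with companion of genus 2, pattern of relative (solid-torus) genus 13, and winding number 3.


Schubert: g(satellite) = g_rel(pattern) + |winding| * g(companion),
where g_rel(pattern) is the genus of the pattern relative to the solid torus.
= 13 + 3 * 2
= 13 + 6 = 19

19


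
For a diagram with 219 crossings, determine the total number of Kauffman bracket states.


Each crossing contributes 2 choices (A-smoothing or B-smoothing).
Total states = 2^219 = 842498333348457493583344221469363458551160763204392890034487820288

842498333348457493583344221469363458551160763204392890034487820288


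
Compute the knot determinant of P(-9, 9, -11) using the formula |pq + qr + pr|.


Step 1: Compute pq + qr + pr.
pq = (-9)*9 = -81
qr = 9*(-11) = -99
pr = (-9)*(-11) = 99
pq + qr + pr = -81 + (-99) + 99 = -81
Step 2: Take absolute value.
det(P(-9,9,-11)) = |-81| = 81

81


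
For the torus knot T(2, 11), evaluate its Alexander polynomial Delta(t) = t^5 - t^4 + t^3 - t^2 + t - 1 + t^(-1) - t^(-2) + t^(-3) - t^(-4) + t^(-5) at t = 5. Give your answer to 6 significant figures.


Substituting t = 5 into Delta(t) = t^5 - t^4 + t^3 - t^2 + t - 1 + t^(-1) - t^(-2) + t^(-3) - t^(-4) + t^(-5):
Term values: (3125) + (-625) + (125) + (-25) + (5) + (-1) + (0.2) + (-0.04) + (0.008) + (-0.0016) + (0.00032)
Sum = 2604.16672
Rounded to 6 significant figures: 2604.17

2604.17


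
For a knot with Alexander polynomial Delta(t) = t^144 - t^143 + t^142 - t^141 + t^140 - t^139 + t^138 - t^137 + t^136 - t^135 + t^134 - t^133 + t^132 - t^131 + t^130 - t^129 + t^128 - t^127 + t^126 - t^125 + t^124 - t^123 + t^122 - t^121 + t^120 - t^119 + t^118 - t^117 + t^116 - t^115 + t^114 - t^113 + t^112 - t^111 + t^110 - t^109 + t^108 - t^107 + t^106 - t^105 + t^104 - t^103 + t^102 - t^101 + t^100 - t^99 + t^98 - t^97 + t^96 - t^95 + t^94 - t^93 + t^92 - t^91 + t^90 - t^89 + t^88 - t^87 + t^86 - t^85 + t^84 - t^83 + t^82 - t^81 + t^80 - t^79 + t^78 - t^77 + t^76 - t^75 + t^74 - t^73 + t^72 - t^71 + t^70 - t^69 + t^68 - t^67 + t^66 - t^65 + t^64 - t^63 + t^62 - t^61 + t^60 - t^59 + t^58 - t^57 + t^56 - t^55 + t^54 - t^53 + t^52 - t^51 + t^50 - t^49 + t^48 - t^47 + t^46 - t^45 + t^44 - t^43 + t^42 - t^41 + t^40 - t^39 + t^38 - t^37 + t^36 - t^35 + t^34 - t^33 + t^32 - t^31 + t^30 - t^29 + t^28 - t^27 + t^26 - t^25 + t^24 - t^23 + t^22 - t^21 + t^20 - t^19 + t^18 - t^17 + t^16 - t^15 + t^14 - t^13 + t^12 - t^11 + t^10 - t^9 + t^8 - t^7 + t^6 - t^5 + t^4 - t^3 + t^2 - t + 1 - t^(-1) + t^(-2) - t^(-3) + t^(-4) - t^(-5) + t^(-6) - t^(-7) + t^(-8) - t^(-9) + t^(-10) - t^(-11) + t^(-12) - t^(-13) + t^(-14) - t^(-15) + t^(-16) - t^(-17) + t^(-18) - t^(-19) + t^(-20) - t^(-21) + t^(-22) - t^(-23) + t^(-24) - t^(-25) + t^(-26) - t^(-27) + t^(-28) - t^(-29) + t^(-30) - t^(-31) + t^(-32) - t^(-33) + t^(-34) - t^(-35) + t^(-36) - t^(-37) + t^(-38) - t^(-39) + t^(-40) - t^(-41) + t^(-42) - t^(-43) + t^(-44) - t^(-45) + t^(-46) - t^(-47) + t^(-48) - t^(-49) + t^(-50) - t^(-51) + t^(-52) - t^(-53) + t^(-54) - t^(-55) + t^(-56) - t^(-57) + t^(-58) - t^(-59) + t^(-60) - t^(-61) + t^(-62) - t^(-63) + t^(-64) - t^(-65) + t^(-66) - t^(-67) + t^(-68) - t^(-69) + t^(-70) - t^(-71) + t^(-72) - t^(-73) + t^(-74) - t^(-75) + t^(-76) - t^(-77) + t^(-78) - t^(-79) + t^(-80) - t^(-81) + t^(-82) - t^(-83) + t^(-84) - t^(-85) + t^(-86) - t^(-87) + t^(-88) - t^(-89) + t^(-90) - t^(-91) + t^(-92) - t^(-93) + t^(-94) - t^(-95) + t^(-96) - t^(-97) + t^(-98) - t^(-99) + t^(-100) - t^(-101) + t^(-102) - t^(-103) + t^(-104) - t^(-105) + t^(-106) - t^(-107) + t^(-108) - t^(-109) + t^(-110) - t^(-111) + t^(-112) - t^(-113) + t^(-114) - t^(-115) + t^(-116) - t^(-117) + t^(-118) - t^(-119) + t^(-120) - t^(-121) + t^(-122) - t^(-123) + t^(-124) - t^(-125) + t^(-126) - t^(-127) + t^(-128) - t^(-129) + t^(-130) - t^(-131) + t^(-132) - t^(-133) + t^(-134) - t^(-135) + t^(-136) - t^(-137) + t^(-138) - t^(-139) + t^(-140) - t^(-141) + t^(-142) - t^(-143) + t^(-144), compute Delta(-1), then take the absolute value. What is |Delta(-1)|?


Step 1: The polynomial has 289 terms with alternating signs, exponents from 144 down to -144.
Step 2: Substitute t = -1. The i-th term has coefficient (-1)^i and exponent (m-i),
  so its value is (-1)^i * (-1)^(m-i) = (-1)^m = 1 for every i.
Step 3: All 289 terms equal 1, so Delta(-1) = 289 * (1) = 289
Step 4: |Delta(-1)| = 289

289


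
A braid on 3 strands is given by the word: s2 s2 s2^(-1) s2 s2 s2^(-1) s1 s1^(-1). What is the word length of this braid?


The word length counts the number of generators (including inverses).
Listing each generator: s2, s2, s2^(-1), s2, s2, s2^(-1), s1, s1^(-1)
There are 8 generators in this braid word.

8


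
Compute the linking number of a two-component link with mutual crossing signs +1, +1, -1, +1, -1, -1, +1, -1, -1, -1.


Step 1: Count positive crossings: 4
Step 2: Count negative crossings: 6
Step 3: Sum of signs = 4 - 6 = -2
Step 4: Linking number = sum/2 = -2/2 = -1

-1


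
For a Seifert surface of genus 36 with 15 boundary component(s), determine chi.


chi = 2 - 2g - b
= 2 - 2*36 - 15
= 2 - 72 - 15 = -85

-85


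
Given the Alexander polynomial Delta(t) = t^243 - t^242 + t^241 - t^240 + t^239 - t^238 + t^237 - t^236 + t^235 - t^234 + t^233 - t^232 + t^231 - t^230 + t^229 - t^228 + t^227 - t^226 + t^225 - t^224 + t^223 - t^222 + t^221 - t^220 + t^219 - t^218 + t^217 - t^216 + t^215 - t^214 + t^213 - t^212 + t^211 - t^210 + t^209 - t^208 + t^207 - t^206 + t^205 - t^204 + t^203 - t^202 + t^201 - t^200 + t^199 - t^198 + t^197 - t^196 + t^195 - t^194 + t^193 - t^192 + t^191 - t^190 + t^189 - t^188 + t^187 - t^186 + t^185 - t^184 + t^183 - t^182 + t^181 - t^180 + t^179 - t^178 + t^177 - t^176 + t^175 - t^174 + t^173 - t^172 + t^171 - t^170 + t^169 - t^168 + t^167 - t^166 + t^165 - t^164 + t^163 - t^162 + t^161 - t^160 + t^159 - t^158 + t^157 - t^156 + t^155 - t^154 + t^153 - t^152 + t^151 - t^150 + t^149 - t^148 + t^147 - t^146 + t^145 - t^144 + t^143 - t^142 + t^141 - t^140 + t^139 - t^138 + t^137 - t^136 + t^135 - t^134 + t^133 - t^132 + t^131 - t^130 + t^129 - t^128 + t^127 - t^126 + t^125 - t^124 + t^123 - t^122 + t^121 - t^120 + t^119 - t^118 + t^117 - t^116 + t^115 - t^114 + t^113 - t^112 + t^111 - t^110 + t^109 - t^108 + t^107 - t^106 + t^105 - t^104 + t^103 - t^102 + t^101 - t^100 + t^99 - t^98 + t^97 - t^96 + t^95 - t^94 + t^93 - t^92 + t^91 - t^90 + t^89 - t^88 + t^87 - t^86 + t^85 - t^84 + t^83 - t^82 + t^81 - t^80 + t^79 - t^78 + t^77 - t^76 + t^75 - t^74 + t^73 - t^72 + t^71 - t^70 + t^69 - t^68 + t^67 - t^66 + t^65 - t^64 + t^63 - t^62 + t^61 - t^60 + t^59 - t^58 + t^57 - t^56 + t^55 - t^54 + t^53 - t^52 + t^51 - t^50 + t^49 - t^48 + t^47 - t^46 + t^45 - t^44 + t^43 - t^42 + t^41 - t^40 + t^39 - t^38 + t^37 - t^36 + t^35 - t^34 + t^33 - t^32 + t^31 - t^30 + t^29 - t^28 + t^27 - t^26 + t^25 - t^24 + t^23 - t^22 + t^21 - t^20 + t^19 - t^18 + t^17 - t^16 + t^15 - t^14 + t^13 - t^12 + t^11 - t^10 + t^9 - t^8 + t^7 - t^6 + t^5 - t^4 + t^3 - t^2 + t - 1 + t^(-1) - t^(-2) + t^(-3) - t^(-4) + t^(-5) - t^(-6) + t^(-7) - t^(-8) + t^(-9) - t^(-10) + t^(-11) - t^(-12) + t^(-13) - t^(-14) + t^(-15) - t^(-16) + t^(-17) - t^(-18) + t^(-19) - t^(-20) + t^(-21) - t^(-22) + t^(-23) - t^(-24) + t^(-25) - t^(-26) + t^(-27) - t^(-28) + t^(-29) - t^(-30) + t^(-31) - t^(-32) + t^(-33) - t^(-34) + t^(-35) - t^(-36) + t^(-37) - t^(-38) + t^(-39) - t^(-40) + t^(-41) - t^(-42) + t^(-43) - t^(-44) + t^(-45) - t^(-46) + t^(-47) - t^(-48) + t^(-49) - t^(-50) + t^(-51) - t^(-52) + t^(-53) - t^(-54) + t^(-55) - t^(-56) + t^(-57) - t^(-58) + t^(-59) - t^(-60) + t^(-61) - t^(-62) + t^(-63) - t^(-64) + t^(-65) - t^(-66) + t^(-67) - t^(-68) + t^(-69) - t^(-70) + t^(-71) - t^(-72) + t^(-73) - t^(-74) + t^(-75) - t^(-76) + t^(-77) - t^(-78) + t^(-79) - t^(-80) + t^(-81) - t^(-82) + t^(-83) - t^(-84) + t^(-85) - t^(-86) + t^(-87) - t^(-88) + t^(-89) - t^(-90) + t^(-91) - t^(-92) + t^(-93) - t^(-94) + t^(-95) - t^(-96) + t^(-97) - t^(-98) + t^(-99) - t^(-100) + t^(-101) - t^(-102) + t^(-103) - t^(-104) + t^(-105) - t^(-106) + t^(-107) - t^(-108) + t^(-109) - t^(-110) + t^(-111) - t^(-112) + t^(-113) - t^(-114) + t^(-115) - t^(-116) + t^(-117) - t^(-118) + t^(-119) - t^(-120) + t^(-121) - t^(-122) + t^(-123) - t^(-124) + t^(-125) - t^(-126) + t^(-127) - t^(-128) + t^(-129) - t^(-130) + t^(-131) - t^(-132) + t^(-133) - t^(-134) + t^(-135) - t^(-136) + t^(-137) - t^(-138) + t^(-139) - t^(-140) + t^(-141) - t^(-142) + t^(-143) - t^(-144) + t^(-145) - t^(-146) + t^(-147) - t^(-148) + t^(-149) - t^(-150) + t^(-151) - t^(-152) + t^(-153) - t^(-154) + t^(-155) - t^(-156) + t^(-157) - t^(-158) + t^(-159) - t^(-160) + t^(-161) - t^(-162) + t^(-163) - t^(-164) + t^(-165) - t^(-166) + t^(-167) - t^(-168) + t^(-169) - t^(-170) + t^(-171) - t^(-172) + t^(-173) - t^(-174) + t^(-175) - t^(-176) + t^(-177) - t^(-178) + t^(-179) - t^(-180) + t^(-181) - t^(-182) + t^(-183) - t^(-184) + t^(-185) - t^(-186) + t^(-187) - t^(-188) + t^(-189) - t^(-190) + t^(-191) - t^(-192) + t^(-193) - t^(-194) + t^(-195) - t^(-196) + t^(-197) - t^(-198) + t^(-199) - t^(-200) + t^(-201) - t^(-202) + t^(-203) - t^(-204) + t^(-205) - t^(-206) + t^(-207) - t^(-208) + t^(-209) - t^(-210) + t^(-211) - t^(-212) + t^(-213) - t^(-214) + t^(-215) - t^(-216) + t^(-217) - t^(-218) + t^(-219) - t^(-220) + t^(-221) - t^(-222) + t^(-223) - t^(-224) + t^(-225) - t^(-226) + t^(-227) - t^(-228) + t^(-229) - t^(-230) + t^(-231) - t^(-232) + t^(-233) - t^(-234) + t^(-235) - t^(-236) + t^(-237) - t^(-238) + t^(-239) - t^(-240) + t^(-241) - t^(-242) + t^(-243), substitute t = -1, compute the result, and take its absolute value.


Step 1: The polynomial has 487 terms with alternating signs, exponents from 243 down to -243.
Step 2: Substitute t = -1. The i-th term has coefficient (-1)^i and exponent (m-i),
  so its value is (-1)^i * (-1)^(m-i) = (-1)^m = -1 for every i.
Step 3: All 487 terms equal -1, so Delta(-1) = 487 * (-1) = -487
Step 4: |Delta(-1)| = 487

487


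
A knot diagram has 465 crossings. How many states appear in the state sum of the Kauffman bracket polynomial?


Each crossing contributes 2 choices (A-smoothing or B-smoothing).
Total states = 2^465 = 95268205270873786358080970147496530326800480428008152797215483387004752771599292606210513399154418065180265231976520474104247304665780191232

95268205270873786358080970147496530326800480428008152797215483387004752771599292606210513399154418065180265231976520474104247304665780191232


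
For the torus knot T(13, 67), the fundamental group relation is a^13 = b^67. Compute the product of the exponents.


The relation is a^13 = b^67.
Product of exponents = 13 * 67
= 871

871


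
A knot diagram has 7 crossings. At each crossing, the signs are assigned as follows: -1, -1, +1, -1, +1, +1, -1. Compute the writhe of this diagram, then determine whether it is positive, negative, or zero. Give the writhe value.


Step 1: Count positive crossings (+1).
Positive crossings: 3
Step 2: Count negative crossings (-1).
Negative crossings: 4
Step 3: Writhe = (positive) - (negative)
w = 3 - 4 = -1
Step 4: |w| = 1, and w is negative

-1


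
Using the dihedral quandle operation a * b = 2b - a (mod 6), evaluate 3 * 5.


3 * 5 = 2*5 - 3 mod 6
= 10 - 3 mod 6
= 7 mod 6 = 1

1


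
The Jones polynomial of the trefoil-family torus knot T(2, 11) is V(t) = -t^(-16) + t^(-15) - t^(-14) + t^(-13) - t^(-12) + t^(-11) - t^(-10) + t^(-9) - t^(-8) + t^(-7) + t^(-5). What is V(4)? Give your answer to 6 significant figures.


Substituting t = 4 into V(t) = -t^(-16) + t^(-15) - t^(-14) + t^(-13) - t^(-12) + t^(-11) - t^(-10) + t^(-9) - t^(-8) + t^(-7) + t^(-5):
  (-)t^(-16) = -2.32831e-10
  (+)t^(-15) = 9.31323e-10
  (-)t^(-14) = -3.72529e-09
  (+)t^(-13) = 1.49012e-08
  (-)t^(-12) = -5.96046e-08
  (+)t^(-11) = 2.38419e-07
  (-)t^(-10) = -9.53674e-07
  (+)t^(-9) = 3.8147e-06
  (-)t^(-8) = -1.52588e-05
  (+)t^(-7) = 6.10352e-05
  (+)t^(-5) = 0.000976562
Sum = (-2.32831e-10) + (9.31323e-10) + (-3.72529e-09) + (1.49012e-08) + (-5.96046e-08) + (2.38419e-07) + (-9.53674e-07) + (3.8147e-06) + (-1.52588e-05) + (6.10352e-05) + (0.000976562)
= 0.001025390578
Rounded to 6 significant figures: 0.00102539

0.00102539


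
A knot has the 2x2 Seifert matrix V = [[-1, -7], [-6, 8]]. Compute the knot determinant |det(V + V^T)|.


Step 1: Form V + V^T where V = [[-1, -7], [-6, 8]]
  V^T = [[-1, -6], [-7, 8]]
  V + V^T = [[-2, -13], [-13, 16]]
Step 2: det(V + V^T) = (-2)*16 - (-13)*(-13)
  = -32 - 169 = -201
Step 3: Knot determinant = |det(V + V^T)| = |-201| = 201

201


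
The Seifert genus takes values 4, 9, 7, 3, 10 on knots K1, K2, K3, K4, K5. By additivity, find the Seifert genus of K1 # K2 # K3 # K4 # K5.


The Seifert genus is additive under connected sum.
Seifert genus(K1 # K2 # K3 # K4 # K5) = (4) + (9) + (7) + (3) + (10)
= 33

33


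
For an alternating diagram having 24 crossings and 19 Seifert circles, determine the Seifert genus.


For alternating knots, g = (c - s + 1)/2.
= (24 - 19 + 1)/2
= 6/2 = 3

3


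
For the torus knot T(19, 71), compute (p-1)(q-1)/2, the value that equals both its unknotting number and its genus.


For a torus knot T(p,q), both the unknotting number and genus equal (p-1)(q-1)/2.
= (19-1)(71-1)/2
= 18*70/2
= 1260/2 = 630

630


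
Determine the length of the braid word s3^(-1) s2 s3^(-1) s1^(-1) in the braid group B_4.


The word length counts the number of generators (including inverses).
Listing each generator: s3^(-1), s2, s3^(-1), s1^(-1)
There are 4 generators in this braid word.

4


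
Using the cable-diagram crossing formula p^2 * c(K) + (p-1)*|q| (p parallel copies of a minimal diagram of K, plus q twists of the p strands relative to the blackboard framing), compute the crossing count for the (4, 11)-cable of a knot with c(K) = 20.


Step 1: Each of the c(K) crossings of the companion diagram becomes p*p = p^2 crossings among the p parallel strands, and each of the |q| twists s_1 s_2 ... s_(p-1) adds (p-1) crossings.
  Crossings = p^2 * c(K) + (p-1)*|q|
Step 2: = 4^2 * 20 + (4-1)*11
Step 3: = 16*20 + 3*11
Step 4: = 320 + 33 = 353

353


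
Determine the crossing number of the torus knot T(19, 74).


For a torus knot T(p, q) with gcd(p,q)=1,
the crossing number is min(p*(q-1), q*(p-1)).
p*(q-1) = 19*73 = 1387
q*(p-1) = 74*18 = 1332
min(1387, 1332) = 1332

1332


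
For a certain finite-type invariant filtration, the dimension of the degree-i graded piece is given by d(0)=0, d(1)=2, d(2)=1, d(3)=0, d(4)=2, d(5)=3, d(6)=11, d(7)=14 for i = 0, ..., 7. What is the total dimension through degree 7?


Total dimension = d(0) + d(1) + ... + d(7)
= 0 + 2 + 1 + 0 + 2 + 3 + 11 + 14
= 33

33


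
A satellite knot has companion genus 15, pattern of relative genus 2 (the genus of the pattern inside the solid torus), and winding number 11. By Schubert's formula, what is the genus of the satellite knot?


Schubert: g(satellite) = g_rel(pattern) + |winding| * g(companion),
where g_rel(pattern) is the genus of the pattern relative to the solid torus.
= 2 + 11 * 15
= 2 + 165 = 167

167


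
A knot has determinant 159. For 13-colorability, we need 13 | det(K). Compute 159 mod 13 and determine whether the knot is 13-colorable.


Step 1: A knot is p-colorable if and only if p divides its determinant.
Step 2: Compute 159 mod 13.
159 = 12 * 13 + 3
Step 3: 159 mod 13 = 3
Step 4: The knot is 13-colorable: no

3


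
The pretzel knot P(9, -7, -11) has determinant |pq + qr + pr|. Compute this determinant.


Step 1: Compute pq + qr + pr.
pq = 9*(-7) = -63
qr = (-7)*(-11) = 77
pr = 9*(-11) = -99
pq + qr + pr = -63 + 77 + (-99) = -85
Step 2: Take absolute value.
det(P(9,-7,-11)) = |-85| = 85

85


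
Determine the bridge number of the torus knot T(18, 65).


The bridge number of T(p,q) is min(p,q).
min(18, 65) = 18

18


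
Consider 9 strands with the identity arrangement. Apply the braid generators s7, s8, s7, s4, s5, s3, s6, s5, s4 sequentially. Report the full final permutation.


Starting with identity [1, 2, 3, 4, 5, 6, 7, 8, 9].
Apply generators in sequence:
  After s7: [1, 2, 3, 4, 5, 6, 8, 7, 9]
  After s8: [1, 2, 3, 4, 5, 6, 8, 9, 7]
  After s7: [1, 2, 3, 4, 5, 6, 9, 8, 7]
  After s4: [1, 2, 3, 5, 4, 6, 9, 8, 7]
  After s5: [1, 2, 3, 5, 6, 4, 9, 8, 7]
  After s3: [1, 2, 5, 3, 6, 4, 9, 8, 7]
  After s6: [1, 2, 5, 3, 6, 9, 4, 8, 7]
  After s5: [1, 2, 5, 3, 9, 6, 4, 8, 7]
  After s4: [1, 2, 5, 9, 3, 6, 4, 8, 7]
Final permutation: [1, 2, 5, 9, 3, 6, 4, 8, 7]

[1, 2, 5, 9, 3, 6, 4, 8, 7]


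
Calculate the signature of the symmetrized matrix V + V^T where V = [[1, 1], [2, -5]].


Step 1: V + V^T = [[2, 3], [3, -10]]
Step 2: trace = -8, det = -29
Step 3: Discriminant = (-8)^2 - 4*(-29) = 180
Step 4: Eigenvalues: 2.7082, -10.7082
Step 5: Signature = (# positive eigenvalues) - (# negative eigenvalues) = 0

0


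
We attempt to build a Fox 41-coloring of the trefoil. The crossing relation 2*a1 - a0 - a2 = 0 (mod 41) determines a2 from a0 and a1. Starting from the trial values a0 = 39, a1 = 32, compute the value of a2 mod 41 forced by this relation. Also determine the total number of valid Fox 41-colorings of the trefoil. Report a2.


Step 1: Apply the given crossing relation 2*a1 - a0 - a2 = 0 (mod 41).
  a2 = 2*a1 - a0 mod 41
  a2 = 2*32 - 39 mod 41
  a2 = 64 - 39 mod 41
  a2 = 25 mod 41 = 25
Step 2: The trefoil has determinant 3.
  Number of Fox p-colorings (p prime) is p^2 if p = 3, else p.
  Since 41 does not divide 3, only trivial (constant) colorings exist.
  (So the trial a0 = 39, a1 = 32 with a0 != a1 does NOT extend to a valid coloring of the whole trefoil: the other two crossing relations require 3*(a1 - a0) = 0 (mod 41), which fails.)
  Total colorings = 41
Step 3: a2 = 25, total Fox 41-colorings = 41

25


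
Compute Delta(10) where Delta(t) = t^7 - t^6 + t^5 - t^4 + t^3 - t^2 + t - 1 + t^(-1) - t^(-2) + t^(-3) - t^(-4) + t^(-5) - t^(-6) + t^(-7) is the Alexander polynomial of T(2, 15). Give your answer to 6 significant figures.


Substituting t = 10 into Delta(t) = t^7 - t^6 + t^5 - t^4 + t^3 - t^2 + t - 1 + t^(-1) - t^(-2) + t^(-3) - t^(-4) + t^(-5) - t^(-6) + t^(-7):
Term values: (10000000) + (-1000000) + (100000) + (-10000) + (1000) + (-100) + (10) + (-1) + (0.1) + (-0.01) + (0.001) + (-0.0001) + (1e-05) + (-1e-06) + (1e-07)
Sum = 9090909.091
Rounded to 6 significant figures: 9.09091e+06

9.09091e+06
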